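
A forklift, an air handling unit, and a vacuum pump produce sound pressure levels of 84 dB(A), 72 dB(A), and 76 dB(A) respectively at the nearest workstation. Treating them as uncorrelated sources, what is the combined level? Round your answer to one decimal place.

For uncorrelated sources the intensities add, so convert each level to linear form, sum, and take 10·log₁₀ of the total.
Σ 10^(L/10) = 10^(84/10) + 10^(72/10) + 10^(76/10) = 3.068e+08.
L_total = 10·log₁₀(3.068e+08) = 84.87 dB(A).

84.9 dB(A)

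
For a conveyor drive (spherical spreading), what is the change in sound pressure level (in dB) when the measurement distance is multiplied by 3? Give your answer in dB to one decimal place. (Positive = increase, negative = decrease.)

-9.5 dB

A point source loses 6 dB per doubling of distance; generally ΔL = −20·log₁₀(r₂/r₁).
ΔL = −20·log₁₀(3) = -9.54 dB.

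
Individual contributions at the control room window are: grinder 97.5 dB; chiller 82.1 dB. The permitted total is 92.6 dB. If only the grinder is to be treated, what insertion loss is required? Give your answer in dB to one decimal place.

Everything except the grinder sums to 10^(82.1/10) = 1.622e+08 in linear terms, 82.10 dB.
The limit corresponds to 10^(92.6/10) = 1.820e+09; subtracting the fixed part leaves 1.658e+09 for the grinder, i.e. 92.19 dB.
Required insertion loss = 97.5 − 92.19 = 5.31 dB.

5.3 dB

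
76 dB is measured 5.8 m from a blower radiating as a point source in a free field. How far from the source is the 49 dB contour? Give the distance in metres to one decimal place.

129.8 m

For a point source L₁ − L₂ = 20·log₁₀(r₂/r₁), so r₂ = r₁·10^((L₁−L₂)/20).
r₂ = 5.8·10^((76−49)/20) = 5.8·10^(27.0/20) = 129.85 m.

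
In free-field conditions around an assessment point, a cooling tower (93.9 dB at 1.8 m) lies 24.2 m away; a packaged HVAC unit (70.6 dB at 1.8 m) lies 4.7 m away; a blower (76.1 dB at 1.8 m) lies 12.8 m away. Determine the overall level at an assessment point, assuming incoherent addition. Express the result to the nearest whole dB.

72 dB

Apply inverse-square spreading to bring every level to the receiver, then sum 10^(L/10).
cooling tower: 93.9 − 20·log₁₀(24.2/1.8) = 93.9 − 22.57 = 71.33 dB.
packaged HVAC unit: 70.6 − 20·log₁₀(4.7/1.8) = 70.6 − 8.34 = 62.26 dB.
blower: 76.1 − 20·log₁₀(12.8/1.8) = 76.1 − 17.04 = 59.06 dB.
Σ 10^(L/10) = 1.607e+07 → L_total = 10·log₁₀(1.607e+07) = 72.06 dB.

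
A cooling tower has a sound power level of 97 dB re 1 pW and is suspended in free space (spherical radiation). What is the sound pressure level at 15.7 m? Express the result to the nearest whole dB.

L_p = L_w − 10·log₁₀(4π·r²) with r = 15.7 m.
4π·r² = 3097 m², 10·log₁₀ of that is 34.910 dB.
L_p = 97 − 34.910 = 62.09 dB.

62 dB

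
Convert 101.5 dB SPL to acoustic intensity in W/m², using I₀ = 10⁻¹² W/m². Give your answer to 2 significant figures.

0.014 W/m²

I/I₀ = 10^(101.5/10) = 1.413e+10, so I = 1.413e+10 × 10⁻¹² W/m².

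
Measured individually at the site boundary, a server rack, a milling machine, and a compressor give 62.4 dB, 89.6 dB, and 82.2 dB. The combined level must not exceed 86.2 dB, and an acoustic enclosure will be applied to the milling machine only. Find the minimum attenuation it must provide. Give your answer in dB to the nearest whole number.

Fixed contribution from the other sources: Σ 10^(L/10) = 10^(62.4/10) + 10^(82.2/10) = 1.677e+08 (82.25 dB).
The limit corresponds to 10^(86.2/10) = 4.169e+08; subtracting the fixed part leaves 2.492e+08 for the milling machine, i.e. 83.97 dB.
So the milling machine must be reduced from 89.6 to 83.97 dB: IL = 5.63 dB.

6 dB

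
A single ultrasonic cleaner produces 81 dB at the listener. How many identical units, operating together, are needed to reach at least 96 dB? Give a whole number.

32

N identical sources give L₁ + 10·log₁₀ N, so require 10·log₁₀ N ≥ 96 − 81 = 15.0 dB.
N ≥ 10^(15.0/10) = 31.623, so N = 32.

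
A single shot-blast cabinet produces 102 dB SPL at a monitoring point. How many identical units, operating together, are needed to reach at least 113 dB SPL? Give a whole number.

Need L₁ + 10·log₁₀ N ≥ 113, i.e. log₁₀ N ≥ 1.10.
N ≥ 10^(11.0/10) = 12.589, so N = 13.

13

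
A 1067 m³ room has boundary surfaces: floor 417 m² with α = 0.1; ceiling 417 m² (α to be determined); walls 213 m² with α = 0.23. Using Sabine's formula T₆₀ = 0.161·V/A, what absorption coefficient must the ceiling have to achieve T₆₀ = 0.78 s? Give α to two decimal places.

0.31

A = 0.161·V/T₆₀ = 0.161·1067/0.78 = 220.24 m² sabins.
Absorption from the other surfaces = 417·0.1 + 213·0.23 = 90.69 m², so the ceiling must supply 129.55 m² over 417 m².
α = 129.55/417 = 0.311.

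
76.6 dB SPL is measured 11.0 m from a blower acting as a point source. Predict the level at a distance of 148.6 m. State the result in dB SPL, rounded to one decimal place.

Spherical spreading from a point source gives a 20·log₁₀(r₂/r₁) drop.
L₂ = 76.6 − 20·log₁₀(148.6/11.0) = 76.6 − 22.613 = 53.99 dB SPL.

54.0 dB SPL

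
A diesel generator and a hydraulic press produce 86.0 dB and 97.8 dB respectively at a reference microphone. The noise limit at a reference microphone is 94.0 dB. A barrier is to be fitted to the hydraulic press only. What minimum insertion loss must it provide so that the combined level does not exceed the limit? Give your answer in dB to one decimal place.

The untreated sources together contribute 10^(86.0/10) = 3.981e+08, i.e. 86.00 dB.
The limit corresponds to 10^(94.0/10) = 2.512e+09; subtracting the fixed part leaves 2.114e+09 for the hydraulic press, i.e. 93.25 dB.
So the hydraulic press must be reduced from 97.8 to 93.25 dB: IL = 4.55 dB.

4.5 dB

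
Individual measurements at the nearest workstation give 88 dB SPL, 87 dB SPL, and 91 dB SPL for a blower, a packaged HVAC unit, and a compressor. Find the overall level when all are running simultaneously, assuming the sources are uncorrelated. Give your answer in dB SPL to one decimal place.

Incoherent sources combine by intensity addition: L_total = 10·log₁₀(Σ 10^(L_i/10)).
Σ 10^(L/10) = 10^(88/10) + 10^(87/10) + 10^(91/10) = 2.391e+09.
L_total = 10·log₁₀(2.391e+09) = 93.79 dB SPL.

93.8 dB SPL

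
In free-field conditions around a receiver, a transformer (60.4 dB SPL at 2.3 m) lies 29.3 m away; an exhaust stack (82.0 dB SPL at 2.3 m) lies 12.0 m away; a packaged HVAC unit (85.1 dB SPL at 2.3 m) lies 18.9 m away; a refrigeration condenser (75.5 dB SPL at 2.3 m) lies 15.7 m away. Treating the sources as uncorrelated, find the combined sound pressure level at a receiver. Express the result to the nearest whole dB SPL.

Apply inverse-square spreading to bring every level to the receiver, then sum 10^(L/10).
transformer: 60.4 − 20·log₁₀(29.3/2.3) = 60.4 − 22.10 = 38.30 dB SPL.
exhaust stack: 82.0 − 20·log₁₀(12.0/2.3) = 82.0 − 14.35 = 67.65 dB SPL.
packaged HVAC unit: 85.1 − 20·log₁₀(18.9/2.3) = 85.1 − 18.29 = 66.81 dB SPL.
refrigeration condenser: 75.5 − 20·log₁₀(15.7/2.3) = 75.5 − 16.68 = 58.82 dB SPL.
Σ 10^(L/10) = 1.138e+07 → L_total = 10·log₁₀(1.138e+07) = 70.56 dB SPL.

71 dB SPL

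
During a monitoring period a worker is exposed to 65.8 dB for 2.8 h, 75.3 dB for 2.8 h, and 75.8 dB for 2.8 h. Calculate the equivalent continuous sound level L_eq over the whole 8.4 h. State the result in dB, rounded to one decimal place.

Weight each interval's intensity by its duration and average over T = 8.4 h:
Σ tᵢ·10^(Lᵢ/10) = 2.8·10^(65.8/10) + 2.8·10^(75.3/10) + 2.8·10^(75.8/10) = 2.120e+08.
L_eq = 10·log₁₀(2.120e+08/8.4) = 74.02 dB.

74.0 dB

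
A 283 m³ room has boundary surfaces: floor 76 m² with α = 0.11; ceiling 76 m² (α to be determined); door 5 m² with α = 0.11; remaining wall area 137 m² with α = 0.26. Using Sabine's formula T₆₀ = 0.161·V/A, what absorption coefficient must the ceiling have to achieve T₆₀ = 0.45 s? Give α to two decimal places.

0.75

A = 0.161·V/T₆₀ = 0.161·283/0.45 = 101.25 m² sabins.
Absorption from the other surfaces = 76·0.11 + 5·0.11 + 137·0.26 = 44.53 m², so the ceiling must supply 56.72 m² over 76 m².
α = 56.72/76 = 0.746.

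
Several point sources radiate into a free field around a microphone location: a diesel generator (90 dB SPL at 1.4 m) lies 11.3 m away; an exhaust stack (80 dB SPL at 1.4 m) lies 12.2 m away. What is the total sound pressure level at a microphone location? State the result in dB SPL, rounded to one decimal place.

72.2 dB SPL

Apply inverse-square spreading to bring every level to the receiver, then sum 10^(L/10).
diesel generator: 90 − 20·log₁₀(11.3/1.4) = 90 − 18.14 = 71.86 dB SPL.
exhaust stack: 80 − 20·log₁₀(12.2/1.4) = 80 − 18.80 = 61.20 dB SPL.
Σ 10^(L/10) = 1.667e+07 → L_total = 10·log₁₀(1.667e+07) = 72.22 dB SPL.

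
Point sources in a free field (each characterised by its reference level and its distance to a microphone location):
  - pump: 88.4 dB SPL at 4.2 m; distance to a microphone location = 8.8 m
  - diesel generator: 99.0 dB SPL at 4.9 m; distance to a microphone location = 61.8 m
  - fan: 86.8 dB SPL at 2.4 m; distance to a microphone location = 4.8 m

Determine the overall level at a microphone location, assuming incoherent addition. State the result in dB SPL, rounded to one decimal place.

85.1 dB SPL

First find each source's level at the receiver (point-source: −20·log₁₀(r/r_ref)), then combine on an intensity basis.
pump: 88.4 − 20·log₁₀(8.8/4.2) = 88.4 − 6.42 = 81.98 dB SPL.
diesel generator: 99.0 − 20·log₁₀(61.8/4.9) = 99.0 − 22.02 = 76.98 dB SPL.
fan: 86.8 − 20·log₁₀(4.8/2.4) = 86.8 − 6.02 = 80.78 dB SPL.
Σ 10^(L/10) = 3.272e+08 → L_total = 10·log₁₀(3.272e+08) = 85.15 dB SPL.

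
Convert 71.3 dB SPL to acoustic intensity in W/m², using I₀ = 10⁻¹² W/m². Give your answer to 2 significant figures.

1.3e-05 W/m²

I = I₀·10^(L/10) = 10⁻¹² × 10^(71.3/10) = 10^(-4.870).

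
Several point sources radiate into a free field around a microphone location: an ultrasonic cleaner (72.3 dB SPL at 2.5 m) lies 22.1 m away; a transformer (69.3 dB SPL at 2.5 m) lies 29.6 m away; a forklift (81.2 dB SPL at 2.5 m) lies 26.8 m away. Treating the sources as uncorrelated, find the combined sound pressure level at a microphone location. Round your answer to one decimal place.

First find each source's level at the receiver (point-source: −20·log₁₀(r/r_ref)), then combine on an intensity basis.
ultrasonic cleaner: 72.3 − 20·log₁₀(22.1/2.5) = 72.3 − 18.93 = 53.37 dB SPL.
transformer: 69.3 − 20·log₁₀(29.6/2.5) = 69.3 − 21.47 = 47.83 dB SPL.
forklift: 81.2 − 20·log₁₀(26.8/2.5) = 81.2 − 20.60 = 60.60 dB SPL.
Σ 10^(L/10) = 1.425e+06 → L_total = 10·log₁₀(1.425e+06) = 61.54 dB SPL.

61.5 dB SPL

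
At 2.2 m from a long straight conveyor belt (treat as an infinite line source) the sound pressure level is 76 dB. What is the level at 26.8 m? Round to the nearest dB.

65 dB

For a line source, L₂ = L₁ − 10·log₁₀(r₂/r₁).
L₂ = 76 − 10·log₁₀(26.8/2.2) = 76 − 10.857 = 65.14 dB.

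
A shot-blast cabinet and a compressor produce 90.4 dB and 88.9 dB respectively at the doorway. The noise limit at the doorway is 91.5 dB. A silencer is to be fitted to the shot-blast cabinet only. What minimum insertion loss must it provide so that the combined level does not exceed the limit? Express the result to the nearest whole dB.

2 dB

The untreated sources together contribute 10^(88.9/10) = 7.762e+08, i.e. 88.90 dB.
The limit corresponds to 10^(91.5/10) = 1.413e+09; subtracting the fixed part leaves 6.363e+08 for the shot-blast cabinet, i.e. 88.04 dB.
So the shot-blast cabinet must be reduced from 90.4 to 88.04 dB: IL = 2.36 dB.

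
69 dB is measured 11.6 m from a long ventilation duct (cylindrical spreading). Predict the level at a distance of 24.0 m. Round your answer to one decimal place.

65.8 dB

For a line source, L₂ = L₁ − 10·log₁₀(r₂/r₁).
L₂ = 69 − 10·log₁₀(24.0/11.6) = 69 − 3.158 = 65.84 dB.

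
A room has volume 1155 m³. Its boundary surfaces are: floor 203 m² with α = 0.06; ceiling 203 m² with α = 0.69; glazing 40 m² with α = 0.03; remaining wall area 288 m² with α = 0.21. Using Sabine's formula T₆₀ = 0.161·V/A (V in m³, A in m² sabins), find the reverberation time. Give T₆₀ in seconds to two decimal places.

0.87 s

Total absorption A = 203·0.06 + 203·0.69 + 40·0.03 + 288·0.21 = 213.93 m² sabins.
T₆₀ = 0.161 × 1155 / 213.93 = 0.869 s.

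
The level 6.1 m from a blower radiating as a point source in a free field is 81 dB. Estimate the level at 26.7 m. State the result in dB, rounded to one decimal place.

68.2 dB

Spherical spreading from a point source gives a 20·log₁₀(r₂/r₁) drop.
L₂ = 81 − 20·log₁₀(26.7/6.1) = 81 − 12.824 = 68.18 dB.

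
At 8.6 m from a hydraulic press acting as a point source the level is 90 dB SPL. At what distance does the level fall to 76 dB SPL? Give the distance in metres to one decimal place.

For a point source L₁ − L₂ = 20·log₁₀(r₂/r₁), so r₂ = r₁·10^((L₁−L₂)/20).
r₂ = 8.6·10^((90−76)/20) = 8.6·10^(14.0/20) = 43.10 m.

43.1 m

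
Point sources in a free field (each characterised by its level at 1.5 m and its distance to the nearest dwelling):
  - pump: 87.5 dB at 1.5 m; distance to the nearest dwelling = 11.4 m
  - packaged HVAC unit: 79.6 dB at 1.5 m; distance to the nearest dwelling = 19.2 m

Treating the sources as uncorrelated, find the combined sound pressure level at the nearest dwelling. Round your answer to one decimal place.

70.1 dB

Apply inverse-square spreading to bring every level to the receiver, then sum 10^(L/10).
pump: 87.5 − 20·log₁₀(11.4/1.5) = 87.5 − 17.62 = 69.88 dB.
packaged HVAC unit: 79.6 − 20·log₁₀(19.2/1.5) = 79.6 − 22.14 = 57.46 dB.
Σ 10^(L/10) = 1.029e+07 → L_total = 10·log₁₀(1.029e+07) = 70.13 dB.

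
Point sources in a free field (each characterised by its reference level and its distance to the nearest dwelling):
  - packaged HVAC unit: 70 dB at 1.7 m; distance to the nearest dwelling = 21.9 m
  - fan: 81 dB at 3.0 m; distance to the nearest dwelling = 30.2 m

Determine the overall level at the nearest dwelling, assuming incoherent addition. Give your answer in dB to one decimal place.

Propagate each source to the receiver with L = L_ref − 20·log₁₀(r/r_ref), then add intensities.
packaged HVAC unit: 70 − 20·log₁₀(21.9/1.7) = 70 − 22.20 = 47.80 dB.
fan: 81 − 20·log₁₀(30.2/3.0) = 81 − 20.06 = 60.94 dB.
Σ 10^(L/10) = 1.303e+06 → L_total = 10·log₁₀(1.303e+06) = 61.15 dB.

61.1 dB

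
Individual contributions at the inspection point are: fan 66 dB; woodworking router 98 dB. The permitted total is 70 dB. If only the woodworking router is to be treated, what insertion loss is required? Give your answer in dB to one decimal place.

Fixed contribution from the other source: Σ 10^(L/10) = 10^(66/10) = 3.981e+06 (66.00 dB).
To meet 70 dB overall, the treated woodworking router may contribute at most 10^(70/10) − 3.981e+06 = 6.019e+06, i.e. 67.80 dB.
So the woodworking router must be reduced from 98 to 67.80 dB: IL = 30.20 dB.

30.2 dB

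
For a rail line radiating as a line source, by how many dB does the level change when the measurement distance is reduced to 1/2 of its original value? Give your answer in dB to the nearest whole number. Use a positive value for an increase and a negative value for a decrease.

With cylindrical spreading the level changes by −10·log₁₀(r₂/r₁).
ΔL = −10·log₁₀(0.5) = +3.01 dB.

+3 dB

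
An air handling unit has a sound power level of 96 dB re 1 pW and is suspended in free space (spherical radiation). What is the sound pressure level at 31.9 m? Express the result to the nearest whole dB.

55 dB

The power spreads over a sphere of area 4π·r², so L_p = L_w − 10·log₁₀(4π·r²).
4π·r² = 1.279e+04 m², 10·log₁₀ of that is 41.068 dB.
L_p = 96 − 41.068 = 54.93 dB.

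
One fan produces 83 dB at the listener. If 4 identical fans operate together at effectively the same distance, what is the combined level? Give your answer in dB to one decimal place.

L_total = L₁ + 10·log₁₀ N for N identical incoherent sources.
L_total = 83 + 10·log₁₀(4) = 83 + 6.021 = 89.02 dB.

89.0 dB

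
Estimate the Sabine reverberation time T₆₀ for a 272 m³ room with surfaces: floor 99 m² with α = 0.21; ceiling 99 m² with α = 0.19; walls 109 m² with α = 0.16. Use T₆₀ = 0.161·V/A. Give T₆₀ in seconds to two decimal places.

A = Σ Sᵢαᵢ = 99·0.21 + 99·0.19 + 109·0.16 = 57.04 m².
T₆₀ = 0.161·V/A = 0.161·272/57.04 = 0.768 s.

0.77 s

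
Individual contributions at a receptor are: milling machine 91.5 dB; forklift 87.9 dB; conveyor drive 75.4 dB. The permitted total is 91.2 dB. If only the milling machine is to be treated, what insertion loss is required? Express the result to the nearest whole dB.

3 dB

Everything except the milling machine sums to 10^(87.9/10) + 10^(75.4/10) = 6.513e+08 in linear terms, 88.14 dB.
The limit corresponds to 10^(91.2/10) = 1.318e+09; subtracting the fixed part leaves 6.670e+08 for the milling machine, i.e. 88.24 dB.
So the milling machine must be reduced from 91.5 to 88.24 dB: IL = 3.26 dB.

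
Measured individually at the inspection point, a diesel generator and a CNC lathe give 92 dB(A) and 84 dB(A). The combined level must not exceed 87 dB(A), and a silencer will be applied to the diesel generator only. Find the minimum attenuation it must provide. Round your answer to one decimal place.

Fixed contribution from the other source: Σ 10^(L/10) = 10^(84/10) = 2.512e+08 (84.00 dB(A)).
To meet 87 dB(A) overall, the treated diesel generator may contribute at most 10^(87/10) − 2.512e+08 = 2.500e+08, i.e. 83.98 dB(A).
Required insertion loss = 92 − 83.98 = 8.02 dB.

8.0 dB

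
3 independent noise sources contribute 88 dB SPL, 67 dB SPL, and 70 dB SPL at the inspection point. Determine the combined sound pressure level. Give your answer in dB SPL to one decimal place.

88.1 dB SPL

For uncorrelated sources the intensities add, so convert each level to linear form, sum, and take 10·log₁₀ of the total.
Σ 10^(L/10) = 10^(88/10) + 10^(67/10) + 10^(70/10) = 6.460e+08.
L_total = 10·log₁₀(6.460e+08) = 88.10 dB SPL.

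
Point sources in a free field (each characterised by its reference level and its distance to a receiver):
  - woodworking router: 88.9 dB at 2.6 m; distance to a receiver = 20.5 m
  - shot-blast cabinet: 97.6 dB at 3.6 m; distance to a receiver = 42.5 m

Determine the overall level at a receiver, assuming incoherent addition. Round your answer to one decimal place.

Propagate each source to the receiver with L = L_ref − 20·log₁₀(r/r_ref), then add intensities.
woodworking router: 88.9 − 20·log₁₀(20.5/2.6) = 88.9 − 17.94 = 70.96 dB.
shot-blast cabinet: 97.6 − 20·log₁₀(42.5/3.6) = 97.6 − 21.44 = 76.16 dB.
Σ 10^(L/10) = 5.377e+07 → L_total = 10·log₁₀(5.377e+07) = 77.31 dB.

77.3 dB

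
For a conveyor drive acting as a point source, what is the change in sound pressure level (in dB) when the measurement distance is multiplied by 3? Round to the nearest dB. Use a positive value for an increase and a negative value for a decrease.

A point source loses 6 dB per doubling of distance; generally ΔL = −20·log₁₀(r₂/r₁).
ΔL = −20·log₁₀(3) = -9.54 dB.

-10 dB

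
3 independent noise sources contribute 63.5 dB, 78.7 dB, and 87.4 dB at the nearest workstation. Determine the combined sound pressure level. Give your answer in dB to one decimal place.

Incoherent sources combine by intensity addition: L_total = 10·log₁₀(Σ 10^(L_i/10)).
Σ 10^(L/10) = 10^(63.5/10) + 10^(78.7/10) + 10^(87.4/10) = 6.259e+08.
L_total = 10·log₁₀(6.259e+08) = 87.97 dB.

88.0 dB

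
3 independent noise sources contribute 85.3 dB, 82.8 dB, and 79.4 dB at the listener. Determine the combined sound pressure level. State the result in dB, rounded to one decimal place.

For uncorrelated sources the intensities add, so convert each level to linear form, sum, and take 10·log₁₀ of the total.
Σ 10^(L/10) = 10^(85.3/10) + 10^(82.8/10) + 10^(79.4/10) = 6.165e+08.
L_total = 10·log₁₀(6.165e+08) = 87.90 dB.

87.9 dB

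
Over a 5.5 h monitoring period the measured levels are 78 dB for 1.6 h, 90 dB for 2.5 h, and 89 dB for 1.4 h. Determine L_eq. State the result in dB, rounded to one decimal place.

88.3 dB

Weight each interval's intensity by its duration and average over T = 5.5 h:
Σ tᵢ·10^(Lᵢ/10) = 1.6·10^(78/10) + 2.5·10^(90/10) + 1.4·10^(89/10) = 3.713e+09.
L_eq = 10·log₁₀(3.713e+09/5.5) = 88.29 dB.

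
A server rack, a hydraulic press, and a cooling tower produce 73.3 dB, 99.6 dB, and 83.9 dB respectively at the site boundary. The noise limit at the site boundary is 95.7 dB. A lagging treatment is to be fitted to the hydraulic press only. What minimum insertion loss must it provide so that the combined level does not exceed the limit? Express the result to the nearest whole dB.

Fixed contribution from the other sources: Σ 10^(L/10) = 10^(73.3/10) + 10^(83.9/10) = 2.669e+08 (84.26 dB).
The limit corresponds to 10^(95.7/10) = 3.715e+09; subtracting the fixed part leaves 3.449e+09 for the hydraulic press, i.e. 95.38 dB.
So the hydraulic press must be reduced from 99.6 to 95.38 dB: IL = 4.22 dB.

4 dB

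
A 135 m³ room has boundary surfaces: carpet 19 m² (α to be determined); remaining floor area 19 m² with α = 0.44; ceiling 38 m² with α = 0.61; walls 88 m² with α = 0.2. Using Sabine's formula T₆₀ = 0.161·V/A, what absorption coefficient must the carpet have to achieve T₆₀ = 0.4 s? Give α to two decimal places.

Required total absorption A = 0.161·135/0.4 = 54.34 m².
Absorption from the other surfaces = 19·0.44 + 38·0.61 + 88·0.2 = 49.14 m², so the carpet must supply 5.20 m² over 19 m².
α = 5.20/19 = 0.274.

0.27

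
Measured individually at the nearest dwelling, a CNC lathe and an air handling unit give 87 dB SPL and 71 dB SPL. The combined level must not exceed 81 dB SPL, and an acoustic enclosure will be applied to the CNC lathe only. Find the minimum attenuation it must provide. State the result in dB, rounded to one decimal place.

6.5 dB

Everything except the CNC lathe sums to 10^(71/10) = 1.259e+07 in linear terms, 71.00 dB SPL.
The limit corresponds to 10^(81/10) = 1.259e+08; subtracting the fixed part leaves 1.133e+08 for the CNC lathe, i.e. 80.54 dB SPL.
Required insertion loss = 87 − 80.54 = 6.46 dB.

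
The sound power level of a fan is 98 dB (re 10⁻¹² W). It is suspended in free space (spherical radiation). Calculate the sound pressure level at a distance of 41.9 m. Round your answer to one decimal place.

Free-field spherical radiation: L_p = L_w − 10·log₁₀(4π·r²), r = 41.9 m.
4π·r² = 2.206e+04 m², 10·log₁₀ of that is 43.436 dB.
L_p = 98 − 43.436 = 54.56 dB.

54.6 dB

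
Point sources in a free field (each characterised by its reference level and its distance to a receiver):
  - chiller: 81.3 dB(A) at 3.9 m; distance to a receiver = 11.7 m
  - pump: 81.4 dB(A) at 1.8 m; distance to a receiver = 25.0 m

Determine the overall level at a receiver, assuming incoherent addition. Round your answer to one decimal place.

Propagate each source to the receiver with L = L_ref − 20·log₁₀(r/r_ref), then add intensities.
chiller: 81.3 − 20·log₁₀(11.7/3.9) = 81.3 − 9.54 = 71.76 dB(A).
pump: 81.4 − 20·log₁₀(25.0/1.8) = 81.4 − 22.85 = 58.55 dB(A).
Σ 10^(L/10) = 1.570e+07 → L_total = 10·log₁₀(1.570e+07) = 71.96 dB(A).

72.0 dB(A)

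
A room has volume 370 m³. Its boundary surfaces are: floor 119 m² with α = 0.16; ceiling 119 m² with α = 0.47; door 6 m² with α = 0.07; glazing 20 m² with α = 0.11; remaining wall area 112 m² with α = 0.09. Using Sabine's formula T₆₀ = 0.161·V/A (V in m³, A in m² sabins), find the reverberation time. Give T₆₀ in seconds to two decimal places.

Total absorption A = 119·0.16 + 119·0.47 + 6·0.07 + 20·0.11 + 112·0.09 = 87.67 m² sabins.
T₆₀ = 0.161·V/A = 0.161·370/87.67 = 0.679 s.

0.68 s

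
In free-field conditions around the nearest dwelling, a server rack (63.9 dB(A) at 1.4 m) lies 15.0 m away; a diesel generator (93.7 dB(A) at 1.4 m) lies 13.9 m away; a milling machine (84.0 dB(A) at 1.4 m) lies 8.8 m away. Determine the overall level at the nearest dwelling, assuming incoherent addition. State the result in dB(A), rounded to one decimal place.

Propagate each source to the receiver with L = L_ref − 20·log₁₀(r/r_ref), then add intensities.
server rack: 63.9 − 20·log₁₀(15.0/1.4) = 63.9 − 20.60 = 43.30 dB(A).
diesel generator: 93.7 − 20·log₁₀(13.9/1.4) = 93.7 − 19.94 = 73.76 dB(A).
milling machine: 84.0 − 20·log₁₀(8.8/1.4) = 84.0 − 15.97 = 68.03 dB(A).
Σ 10^(L/10) = 3.016e+07 → L_total = 10·log₁₀(3.016e+07) = 74.79 dB(A).

74.8 dB(A)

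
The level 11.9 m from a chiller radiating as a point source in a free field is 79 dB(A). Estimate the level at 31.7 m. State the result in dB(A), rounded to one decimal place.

For a point source, L₂ = L₁ − 20·log₁₀(r₂/r₁).
L₂ = 79 − 20·log₁₀(31.7/11.9) = 79 − 8.510 = 70.49 dB(A).

70.5 dB(A)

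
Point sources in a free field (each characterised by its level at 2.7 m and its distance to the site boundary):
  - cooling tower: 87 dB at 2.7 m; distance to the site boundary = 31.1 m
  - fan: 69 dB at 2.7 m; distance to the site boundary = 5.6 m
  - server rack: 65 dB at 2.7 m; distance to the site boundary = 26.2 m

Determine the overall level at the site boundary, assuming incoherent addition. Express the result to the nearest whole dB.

68 dB

First find each source's level at the receiver (point-source: −20·log₁₀(r/r_ref)), then combine on an intensity basis.
cooling tower: 87 − 20·log₁₀(31.1/2.7) = 87 − 21.23 = 65.77 dB.
fan: 69 − 20·log₁₀(5.6/2.7) = 69 − 6.34 = 62.66 dB.
server rack: 65 − 20·log₁₀(26.2/2.7) = 65 − 19.74 = 45.26 dB.
Σ 10^(L/10) = 5.658e+06 → L_total = 10·log₁₀(5.658e+06) = 67.53 dB.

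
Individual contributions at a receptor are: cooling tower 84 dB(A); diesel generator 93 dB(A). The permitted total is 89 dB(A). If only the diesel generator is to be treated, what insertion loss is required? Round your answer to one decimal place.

The untreated sources together contribute 10^(84/10) = 2.512e+08, i.e. 84.00 dB(A).
To meet 89 dB(A) overall, the treated diesel generator may contribute at most 10^(89/10) − 2.512e+08 = 5.431e+08, i.e. 87.35 dB(A).
Required insertion loss = 93 − 87.35 = 5.65 dB.

5.7 dB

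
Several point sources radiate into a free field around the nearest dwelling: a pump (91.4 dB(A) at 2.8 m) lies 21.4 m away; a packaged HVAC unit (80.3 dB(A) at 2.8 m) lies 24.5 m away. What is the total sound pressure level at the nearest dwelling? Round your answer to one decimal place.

74.0 dB(A)

Apply inverse-square spreading to bring every level to the receiver, then sum 10^(L/10).
pump: 91.4 − 20·log₁₀(21.4/2.8) = 91.4 − 17.67 = 73.73 dB(A).
packaged HVAC unit: 80.3 − 20·log₁₀(24.5/2.8) = 80.3 − 18.84 = 61.46 dB(A).
Σ 10^(L/10) = 2.503e+07 → L_total = 10·log₁₀(2.503e+07) = 73.98 dB(A).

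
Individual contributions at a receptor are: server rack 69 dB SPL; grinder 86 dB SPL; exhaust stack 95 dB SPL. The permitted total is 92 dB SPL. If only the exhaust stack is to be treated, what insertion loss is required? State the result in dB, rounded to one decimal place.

4.3 dB

Fixed contribution from the other sources: Σ 10^(L/10) = 10^(69/10) + 10^(86/10) = 4.061e+08 (86.09 dB SPL).
The limit corresponds to 10^(92/10) = 1.585e+09; subtracting the fixed part leaves 1.179e+09 for the exhaust stack, i.e. 90.71 dB SPL.
Required insertion loss = 95 − 90.71 = 4.29 dB.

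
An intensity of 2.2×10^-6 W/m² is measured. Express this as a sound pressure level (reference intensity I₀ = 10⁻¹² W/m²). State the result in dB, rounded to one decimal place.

63.4 dB

Dividing by I₀ shifts the exponent by 12: I/I₀ = 2.2×10^6.
L = 10·(0.3424 + 6) = 63.42 dB.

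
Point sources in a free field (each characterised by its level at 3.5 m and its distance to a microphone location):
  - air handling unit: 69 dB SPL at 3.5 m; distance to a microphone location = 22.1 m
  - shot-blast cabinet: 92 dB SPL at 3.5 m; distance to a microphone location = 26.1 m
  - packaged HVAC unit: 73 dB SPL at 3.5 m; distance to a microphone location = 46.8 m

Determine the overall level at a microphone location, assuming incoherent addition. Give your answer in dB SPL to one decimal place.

74.6 dB SPL

Propagate each source to the receiver with L = L_ref − 20·log₁₀(r/r_ref), then add intensities.
air handling unit: 69 − 20·log₁₀(22.1/3.5) = 69 − 16.01 = 52.99 dB SPL.
shot-blast cabinet: 92 − 20·log₁₀(26.1/3.5) = 92 − 17.45 = 74.55 dB SPL.
packaged HVAC unit: 73 − 20·log₁₀(46.8/3.5) = 73 − 22.52 = 50.48 dB SPL.
Σ 10^(L/10) = 2.881e+07 → L_total = 10·log₁₀(2.881e+07) = 74.60 dB SPL.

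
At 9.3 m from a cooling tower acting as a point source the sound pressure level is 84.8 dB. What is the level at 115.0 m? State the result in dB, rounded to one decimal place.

63.0 dB

For a point source, L₂ = L₁ − 20·log₁₀(r₂/r₁).
L₂ = 84.8 − 20·log₁₀(115.0/9.3) = 84.8 − 21.844 = 62.96 dB.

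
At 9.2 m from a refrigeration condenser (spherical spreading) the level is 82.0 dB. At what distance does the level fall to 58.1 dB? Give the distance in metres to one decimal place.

144.1 m

The 23.9 dB drop corresponds to a distance ratio of 10^(23.9/20) for a point source.
r₂ = 9.2·10^((82.0−58.1)/20) = 9.2·10^(23.9/20) = 144.14 m.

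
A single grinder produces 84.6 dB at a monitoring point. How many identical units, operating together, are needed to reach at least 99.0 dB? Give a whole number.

28

N identical sources give L₁ + 10·log₁₀ N, so require 10·log₁₀ N ≥ 99.0 − 84.6 = 14.4 dB.
N ≥ 10^(14.4/10) = 27.542, so N = 28.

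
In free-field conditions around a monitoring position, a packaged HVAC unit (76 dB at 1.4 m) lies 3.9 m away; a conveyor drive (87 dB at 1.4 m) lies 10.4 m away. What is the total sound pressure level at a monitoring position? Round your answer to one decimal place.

71.5 dB

First find each source's level at the receiver (point-source: −20·log₁₀(r/r_ref)), then combine on an intensity basis.
packaged HVAC unit: 76 − 20·log₁₀(3.9/1.4) = 76 − 8.90 = 67.10 dB.
conveyor drive: 87 − 20·log₁₀(10.4/1.4) = 87 − 17.42 = 69.58 dB.
Σ 10^(L/10) = 1.421e+07 → L_total = 10·log₁₀(1.421e+07) = 71.53 dB.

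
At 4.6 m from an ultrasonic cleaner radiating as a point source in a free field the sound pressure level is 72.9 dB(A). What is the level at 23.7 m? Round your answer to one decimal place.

58.7 dB(A)

Point-source attenuation: ΔL = 20·log₁₀(r₂/r₁) = 20·log₁₀(23.7/4.6) = 14.240 dB.
L₂ = 72.9 − 20·log₁₀(23.7/4.6) = 72.9 − 14.240 = 58.66 dB(A).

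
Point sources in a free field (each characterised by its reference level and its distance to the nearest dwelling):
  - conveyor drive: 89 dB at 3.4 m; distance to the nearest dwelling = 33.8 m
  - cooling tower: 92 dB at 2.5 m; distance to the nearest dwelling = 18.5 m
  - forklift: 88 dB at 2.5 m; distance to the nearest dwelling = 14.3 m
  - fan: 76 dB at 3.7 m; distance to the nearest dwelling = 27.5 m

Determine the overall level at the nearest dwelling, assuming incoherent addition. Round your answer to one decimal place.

Apply inverse-square spreading to bring every level to the receiver, then sum 10^(L/10).
conveyor drive: 89 − 20·log₁₀(33.8/3.4) = 89 − 19.95 = 69.05 dB.
cooling tower: 92 − 20·log₁₀(18.5/2.5) = 92 − 17.38 = 74.62 dB.
forklift: 88 − 20·log₁₀(14.3/2.5) = 88 − 15.15 = 72.85 dB.
fan: 76 − 20·log₁₀(27.5/3.7) = 76 − 17.42 = 58.58 dB.
Σ 10^(L/10) = 5.699e+07 → L_total = 10·log₁₀(5.699e+07) = 77.56 dB.

77.6 dB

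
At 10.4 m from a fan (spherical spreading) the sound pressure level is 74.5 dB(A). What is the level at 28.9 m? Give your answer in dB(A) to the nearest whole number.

For a point source, L₂ = L₁ − 20·log₁₀(r₂/r₁).
L₂ = 74.5 − 20·log₁₀(28.9/10.4) = 74.5 − 8.877 = 65.62 dB(A).

66 dB(A)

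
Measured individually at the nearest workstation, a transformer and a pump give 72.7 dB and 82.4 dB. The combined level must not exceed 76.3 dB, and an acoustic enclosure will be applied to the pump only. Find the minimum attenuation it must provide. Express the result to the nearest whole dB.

9 dB

Fixed contribution from the other source: Σ 10^(L/10) = 10^(72.7/10) = 1.862e+07 (72.70 dB).
To meet 76.3 dB overall, the treated pump may contribute at most 10^(76.3/10) − 1.862e+07 = 2.404e+07, i.e. 73.81 dB.
Required insertion loss = 82.4 − 73.81 = 8.59 dB.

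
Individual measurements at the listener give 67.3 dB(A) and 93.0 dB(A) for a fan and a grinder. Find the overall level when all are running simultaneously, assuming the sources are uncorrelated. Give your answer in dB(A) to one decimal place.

For uncorrelated sources the intensities add, so convert each level to linear form, sum, and take 10·log₁₀ of the total.
Σ 10^(L/10) = 10^(67.3/10) + 10^(93.0/10) = 2.001e+09.
L_total = 10·log₁₀(2.001e+09) = 93.01 dB(A).

93.0 dB(A)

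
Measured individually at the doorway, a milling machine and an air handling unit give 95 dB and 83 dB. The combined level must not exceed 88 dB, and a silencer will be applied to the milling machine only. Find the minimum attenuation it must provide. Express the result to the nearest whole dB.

Fixed contribution from the other source: Σ 10^(L/10) = 10^(83/10) = 1.995e+08 (83.00 dB).
The limit corresponds to 10^(88/10) = 6.310e+08; subtracting the fixed part leaves 4.314e+08 for the milling machine, i.e. 86.35 dB.
So the milling machine must be reduced from 95 to 86.35 dB: IL = 8.65 dB.

9 dB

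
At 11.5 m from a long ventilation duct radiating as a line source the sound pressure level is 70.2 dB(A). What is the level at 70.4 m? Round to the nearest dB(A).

For a line source, L₂ = L₁ − 10·log₁₀(r₂/r₁).
L₂ = 70.2 − 10·log₁₀(70.4/11.5) = 70.2 − 7.869 = 62.33 dB(A).

62 dB(A)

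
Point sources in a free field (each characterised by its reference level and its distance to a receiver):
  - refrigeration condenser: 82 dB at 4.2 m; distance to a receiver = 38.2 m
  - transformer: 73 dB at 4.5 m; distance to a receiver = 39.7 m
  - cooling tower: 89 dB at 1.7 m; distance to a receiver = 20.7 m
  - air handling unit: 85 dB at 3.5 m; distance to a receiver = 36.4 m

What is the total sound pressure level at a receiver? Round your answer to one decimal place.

First find each source's level at the receiver (point-source: −20·log₁₀(r/r_ref)), then combine on an intensity basis.
refrigeration condenser: 82 − 20·log₁₀(38.2/4.2) = 82 − 19.18 = 62.82 dB.
transformer: 73 − 20·log₁₀(39.7/4.5) = 73 − 18.91 = 54.09 dB.
cooling tower: 89 − 20·log₁₀(20.7/1.7) = 89 − 21.71 = 67.29 dB.
air handling unit: 85 − 20·log₁₀(36.4/3.5) = 85 − 20.34 = 64.66 dB.
Σ 10^(L/10) = 1.045e+07 → L_total = 10·log₁₀(1.045e+07) = 70.19 dB.

70.2 dB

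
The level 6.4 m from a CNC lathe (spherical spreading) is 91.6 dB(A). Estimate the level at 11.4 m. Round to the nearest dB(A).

87 dB(A)

For a point source, L₂ = L₁ − 20·log₁₀(r₂/r₁).
L₂ = 91.6 − 20·log₁₀(11.4/6.4) = 91.6 − 5.014 = 86.59 dB(A).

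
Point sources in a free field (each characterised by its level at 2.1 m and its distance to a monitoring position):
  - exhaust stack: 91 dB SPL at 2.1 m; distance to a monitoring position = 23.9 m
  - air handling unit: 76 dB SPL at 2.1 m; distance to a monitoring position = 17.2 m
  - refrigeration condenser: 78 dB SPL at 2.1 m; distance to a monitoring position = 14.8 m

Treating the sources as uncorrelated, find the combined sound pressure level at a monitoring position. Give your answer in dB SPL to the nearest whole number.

71 dB SPL

Apply inverse-square spreading to bring every level to the receiver, then sum 10^(L/10).
exhaust stack: 91 − 20·log₁₀(23.9/2.1) = 91 − 21.12 = 69.88 dB SPL.
air handling unit: 76 − 20·log₁₀(17.2/2.1) = 76 − 18.27 = 57.73 dB SPL.
refrigeration condenser: 78 − 20·log₁₀(14.8/2.1) = 78 − 16.96 = 61.04 dB SPL.
Σ 10^(L/10) = 1.158e+07 → L_total = 10·log₁₀(1.158e+07) = 70.64 dB SPL.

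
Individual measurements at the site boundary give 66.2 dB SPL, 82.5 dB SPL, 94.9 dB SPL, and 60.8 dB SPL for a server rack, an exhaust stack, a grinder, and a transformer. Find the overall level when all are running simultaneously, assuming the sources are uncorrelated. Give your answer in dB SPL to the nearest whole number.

95 dB SPL

For uncorrelated sources the intensities add, so convert each level to linear form, sum, and take 10·log₁₀ of the total.
Σ 10^(L/10) = 10^(66.2/10) + 10^(82.5/10) + 10^(94.9/10) + 10^(60.8/10) = 3.273e+09.
L_total = 10·log₁₀(3.273e+09) = 95.15 dB SPL.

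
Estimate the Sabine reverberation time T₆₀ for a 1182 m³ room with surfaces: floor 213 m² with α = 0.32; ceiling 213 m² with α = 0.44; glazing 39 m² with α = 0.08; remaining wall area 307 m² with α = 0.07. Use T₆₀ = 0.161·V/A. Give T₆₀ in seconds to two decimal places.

1.02 s

Total absorption A = 213·0.32 + 213·0.44 + 39·0.08 + 307·0.07 = 186.49 m² sabins.
T₆₀ = 0.161·V/A = 0.161·1182/186.49 = 1.020 s.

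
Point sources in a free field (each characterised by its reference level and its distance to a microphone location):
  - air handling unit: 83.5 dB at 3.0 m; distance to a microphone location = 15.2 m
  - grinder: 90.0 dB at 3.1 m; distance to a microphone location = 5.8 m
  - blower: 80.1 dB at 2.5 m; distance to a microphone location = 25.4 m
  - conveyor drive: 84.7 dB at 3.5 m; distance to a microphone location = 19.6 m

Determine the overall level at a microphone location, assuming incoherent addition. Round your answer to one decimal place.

Propagate each source to the receiver with L = L_ref − 20·log₁₀(r/r_ref), then add intensities.
air handling unit: 83.5 − 20·log₁₀(15.2/3.0) = 83.5 − 14.09 = 69.41 dB.
grinder: 90.0 − 20·log₁₀(5.8/3.1) = 90.0 − 5.44 = 84.56 dB.
blower: 80.1 − 20·log₁₀(25.4/2.5) = 80.1 − 20.14 = 59.96 dB.
conveyor drive: 84.7 − 20·log₁₀(19.6/3.5) = 84.7 − 14.96 = 69.74 dB.
Σ 10^(L/10) = 3.048e+08 → L_total = 10·log₁₀(3.048e+08) = 84.84 dB.

84.8 dB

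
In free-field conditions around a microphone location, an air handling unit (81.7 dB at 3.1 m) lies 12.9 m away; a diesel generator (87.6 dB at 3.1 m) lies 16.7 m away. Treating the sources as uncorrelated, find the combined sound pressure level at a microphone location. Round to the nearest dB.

First find each source's level at the receiver (point-source: −20·log₁₀(r/r_ref)), then combine on an intensity basis.
air handling unit: 81.7 − 20·log₁₀(12.9/3.1) = 81.7 − 12.38 = 69.32 dB.
diesel generator: 87.6 − 20·log₁₀(16.7/3.1) = 87.6 − 14.63 = 72.97 dB.
Σ 10^(L/10) = 2.837e+07 → L_total = 10·log₁₀(2.837e+07) = 74.53 dB.

75 dB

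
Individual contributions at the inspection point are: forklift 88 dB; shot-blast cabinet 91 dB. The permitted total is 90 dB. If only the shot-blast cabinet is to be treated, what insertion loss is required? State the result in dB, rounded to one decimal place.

5.3 dB

Everything except the shot-blast cabinet sums to 10^(88/10) = 6.310e+08 in linear terms, 88.00 dB.
The limit corresponds to 10^(90/10) = 1.000e+09; subtracting the fixed part leaves 3.690e+08 for the shot-blast cabinet, i.e. 85.67 dB.
So the shot-blast cabinet must be reduced from 91 to 85.67 dB: IL = 5.33 dB.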